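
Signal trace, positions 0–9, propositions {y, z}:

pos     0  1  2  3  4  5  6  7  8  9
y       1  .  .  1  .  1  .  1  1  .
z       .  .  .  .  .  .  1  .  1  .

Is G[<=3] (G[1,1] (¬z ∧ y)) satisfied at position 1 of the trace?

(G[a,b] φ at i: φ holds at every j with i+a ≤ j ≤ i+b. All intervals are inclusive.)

False

Check G[1,1] (¬z ∧ y) at every j in [1,4]:
  j=1: fails at 2
  j=2: holds on [3,3]
  j=3: fails at 4
  j=4: holds on [5,5]
Fails at j=1 → formula fails.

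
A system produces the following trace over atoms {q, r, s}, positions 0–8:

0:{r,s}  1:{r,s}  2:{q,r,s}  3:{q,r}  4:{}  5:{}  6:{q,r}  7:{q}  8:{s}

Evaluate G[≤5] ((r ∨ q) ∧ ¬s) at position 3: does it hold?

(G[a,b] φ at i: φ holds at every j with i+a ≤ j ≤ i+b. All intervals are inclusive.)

No

Check ((r ∨ q) ∧ ¬s) at every j in [3,8]:
  j=3: true
  j=4: false
  j=5: false
  j=6: true
  j=7: true
  j=8: false
Fails at j=4 → formula fails.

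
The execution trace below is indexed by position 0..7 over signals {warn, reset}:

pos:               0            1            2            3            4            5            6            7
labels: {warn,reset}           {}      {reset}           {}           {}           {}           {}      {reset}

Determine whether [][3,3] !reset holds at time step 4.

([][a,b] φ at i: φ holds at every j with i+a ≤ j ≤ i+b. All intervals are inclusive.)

False

Check !reset at every j in [7,7]:
  j=7: false
Fails at j=7 → formula fails.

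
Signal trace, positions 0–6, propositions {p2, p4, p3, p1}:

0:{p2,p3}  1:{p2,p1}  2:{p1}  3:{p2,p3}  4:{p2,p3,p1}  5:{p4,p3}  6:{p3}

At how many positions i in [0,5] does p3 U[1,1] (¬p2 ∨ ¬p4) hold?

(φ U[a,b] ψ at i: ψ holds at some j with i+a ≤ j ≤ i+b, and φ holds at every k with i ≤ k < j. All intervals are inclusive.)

Evaluate at each i in [0,5]:
  i=0: ✓ (rhs at j=1; lhs holds on [0,0])
  i=1: ✗ (lhs fails at k=1 before rhs at j=2)
  i=2: ✗ (lhs fails at k=2 before rhs at j=3)
  i=3: ✓ (rhs at j=4; lhs holds on [3,3])
  i=4: ✓ (rhs at j=5; lhs holds on [4,4])
  i=5: ✓ (rhs at j=6; lhs holds on [5,5])
Positions where it holds: {0, 3, 4, 5} → 4.

4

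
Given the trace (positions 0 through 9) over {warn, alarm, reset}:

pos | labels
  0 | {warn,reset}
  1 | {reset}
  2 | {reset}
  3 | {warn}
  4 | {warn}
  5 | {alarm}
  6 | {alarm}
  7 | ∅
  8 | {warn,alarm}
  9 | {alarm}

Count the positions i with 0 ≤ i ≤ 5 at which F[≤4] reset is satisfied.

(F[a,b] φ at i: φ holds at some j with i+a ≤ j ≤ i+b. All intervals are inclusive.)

3

Evaluate at each i in [0,5]:
  i=0: ✓ (witness j=0)
  i=1: ✓ (witness j=1)
  i=2: ✓ (witness j=2)
  i=3: ✗ (none in [3,7])
  i=4: ✗ (none in [4,8])
  i=5: ✗ (none in [5,9])
Positions where it holds: {0, 1, 2} → 3.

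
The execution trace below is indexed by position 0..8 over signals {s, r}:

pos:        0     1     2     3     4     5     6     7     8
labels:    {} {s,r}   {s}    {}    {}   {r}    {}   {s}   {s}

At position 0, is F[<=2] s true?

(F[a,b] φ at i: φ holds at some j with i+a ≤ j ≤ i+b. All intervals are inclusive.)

Holds

Check s at each j in [0,2]:
  j=0: false
  j=1: true
  j=2: true
Found at j=1 → formula holds.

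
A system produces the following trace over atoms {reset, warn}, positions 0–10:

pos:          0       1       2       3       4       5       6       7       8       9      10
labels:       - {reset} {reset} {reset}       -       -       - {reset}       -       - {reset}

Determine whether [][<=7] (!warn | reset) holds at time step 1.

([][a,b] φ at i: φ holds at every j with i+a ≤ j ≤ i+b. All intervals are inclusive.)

Yes

Check (!warn | reset) at every j in [1,8]:
  j=1: true
  j=2: true
  j=3: true
  j=4: true
  j=5: true
  j=6: true
  j=7: true
  j=8: true
All positions satisfy it → formula holds.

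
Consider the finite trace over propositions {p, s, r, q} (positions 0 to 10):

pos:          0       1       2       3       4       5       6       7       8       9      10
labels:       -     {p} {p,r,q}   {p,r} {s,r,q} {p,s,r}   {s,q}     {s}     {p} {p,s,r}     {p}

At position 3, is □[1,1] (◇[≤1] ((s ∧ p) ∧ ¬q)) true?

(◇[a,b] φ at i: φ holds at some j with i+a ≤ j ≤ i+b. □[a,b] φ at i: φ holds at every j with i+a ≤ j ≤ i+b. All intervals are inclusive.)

Check ◇[≤1] ((s ∧ p) ∧ ¬q) at every j in [4,4]:
  j=4: holds (witness at 5)
All positions satisfy it → formula holds.

Yes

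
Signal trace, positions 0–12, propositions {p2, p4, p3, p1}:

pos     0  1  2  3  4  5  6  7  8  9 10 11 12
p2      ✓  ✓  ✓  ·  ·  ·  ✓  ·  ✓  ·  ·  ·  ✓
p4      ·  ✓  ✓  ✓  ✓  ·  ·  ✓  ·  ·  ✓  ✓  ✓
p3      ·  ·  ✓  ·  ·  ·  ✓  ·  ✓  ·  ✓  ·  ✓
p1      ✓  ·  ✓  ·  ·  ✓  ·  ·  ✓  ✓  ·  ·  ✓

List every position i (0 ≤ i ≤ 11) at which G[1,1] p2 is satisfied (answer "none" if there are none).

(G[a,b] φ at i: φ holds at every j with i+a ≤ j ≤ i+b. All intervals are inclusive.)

Evaluate at each i in [0,11]:
  i=0: ✓ (all of [1,1])
  i=1: ✓ (all of [2,2])
  i=2: ✗ (fails at j=3)
  i=3: ✗ (fails at j=4)
  i=4: ✗ (fails at j=5)
  i=5: ✓ (all of [6,6])
  i=6: ✗ (fails at j=7)
  i=7: ✓ (all of [8,8])
  i=8: ✗ (fails at j=9)
  i=9: ✗ (fails at j=10)
  i=10: ✗ (fails at j=11)
  i=11: ✓ (all of [12,12])

0, 1, 5, 7, 11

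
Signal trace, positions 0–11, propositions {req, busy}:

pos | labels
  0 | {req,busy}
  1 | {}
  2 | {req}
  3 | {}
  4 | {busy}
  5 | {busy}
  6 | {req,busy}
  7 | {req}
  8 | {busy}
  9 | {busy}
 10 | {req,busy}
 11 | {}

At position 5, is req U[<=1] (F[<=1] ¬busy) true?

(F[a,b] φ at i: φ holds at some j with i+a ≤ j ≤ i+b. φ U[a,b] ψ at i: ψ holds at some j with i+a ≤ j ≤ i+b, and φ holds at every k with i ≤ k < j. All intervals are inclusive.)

Need some j in [5,6] with F[<=1] ¬busy, and req at every k in [5,j-1].
  j=5: F[<=1] ¬busy — fails (none in [5,6]).
  j=6: F[<=1] ¬busy holds, but req fails at k=5 → not this j.
No j in the window works → until fails.

Does not hold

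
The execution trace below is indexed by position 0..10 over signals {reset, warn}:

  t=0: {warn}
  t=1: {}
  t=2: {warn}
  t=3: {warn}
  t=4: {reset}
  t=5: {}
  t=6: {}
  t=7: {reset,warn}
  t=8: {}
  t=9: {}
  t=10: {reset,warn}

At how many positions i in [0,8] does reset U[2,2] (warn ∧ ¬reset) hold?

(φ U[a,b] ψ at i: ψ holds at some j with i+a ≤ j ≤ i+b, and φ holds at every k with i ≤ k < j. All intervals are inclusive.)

Evaluate at each i in [0,8]:
  i=0: ✗ (lhs fails at k=0 before rhs at j=2)
  i=1: ✗ (lhs fails at k=1 before rhs at j=3)
  i=2: ✗ (no rhs in [4,4])
  i=3: ✗ (no rhs in [5,5])
  i=4: ✗ (no rhs in [6,6])
  i=5: ✗ (no rhs in [7,7])
  i=6: ✗ (no rhs in [8,8])
  i=7: ✗ (no rhs in [9,9])
  i=8: ✗ (no rhs in [10,10])
Positions where it holds: {} → 0.

0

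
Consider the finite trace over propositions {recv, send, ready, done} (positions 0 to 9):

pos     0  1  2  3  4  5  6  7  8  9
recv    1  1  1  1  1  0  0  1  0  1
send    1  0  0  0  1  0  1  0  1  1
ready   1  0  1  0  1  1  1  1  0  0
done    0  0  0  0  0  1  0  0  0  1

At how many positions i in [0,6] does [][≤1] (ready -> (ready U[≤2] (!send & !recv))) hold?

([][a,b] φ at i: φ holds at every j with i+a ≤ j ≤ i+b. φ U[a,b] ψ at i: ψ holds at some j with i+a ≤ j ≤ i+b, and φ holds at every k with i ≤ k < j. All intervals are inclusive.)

Evaluate at each i in [0,6]:
  i=0: ✗ (fails at j=0)
  i=1: ✗ (fails at j=2)
  i=2: ✗ (fails at j=2)
  i=3: ✓ (all of [3,4])
  i=4: ✓ (all of [4,5])
  i=5: ✗ (fails at j=6)
  i=6: ✗ (fails at j=6)
Positions where it holds: {3, 4} → 2.

2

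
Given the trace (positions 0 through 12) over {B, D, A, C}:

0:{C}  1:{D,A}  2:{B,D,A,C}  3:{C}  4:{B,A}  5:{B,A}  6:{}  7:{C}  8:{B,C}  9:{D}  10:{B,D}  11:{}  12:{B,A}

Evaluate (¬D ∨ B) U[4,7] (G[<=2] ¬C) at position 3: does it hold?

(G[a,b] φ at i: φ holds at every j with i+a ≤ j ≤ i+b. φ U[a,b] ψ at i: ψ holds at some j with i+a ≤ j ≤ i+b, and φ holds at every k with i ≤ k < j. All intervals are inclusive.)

True

Need some j in [7,10] with G[<=2] ¬C, and (¬D ∨ B) at every k in [3,j-1].
  j=7: G[<=2] ¬C — fails at 7.
  j=8: G[<=2] ¬C — fails at 8.
  j=9: G[<=2] ¬C holds; (¬D ∨ B) holds at every k in [3,8] → satisfied.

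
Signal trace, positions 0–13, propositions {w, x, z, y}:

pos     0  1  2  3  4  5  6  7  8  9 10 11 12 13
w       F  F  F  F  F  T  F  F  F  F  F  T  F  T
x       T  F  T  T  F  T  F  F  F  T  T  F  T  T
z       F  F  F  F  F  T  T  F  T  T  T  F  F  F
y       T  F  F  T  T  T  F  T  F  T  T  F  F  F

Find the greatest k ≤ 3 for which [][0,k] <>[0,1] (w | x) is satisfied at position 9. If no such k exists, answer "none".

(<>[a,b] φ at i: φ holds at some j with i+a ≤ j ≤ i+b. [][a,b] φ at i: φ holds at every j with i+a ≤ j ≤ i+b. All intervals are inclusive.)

3

<>[0,1] (w | x) must hold from j=9 onward; find where it first fails.
  j=9: holds
  j=10: holds
  j=11: holds
  j=12: holds
Holds through j=12; largest k = 3.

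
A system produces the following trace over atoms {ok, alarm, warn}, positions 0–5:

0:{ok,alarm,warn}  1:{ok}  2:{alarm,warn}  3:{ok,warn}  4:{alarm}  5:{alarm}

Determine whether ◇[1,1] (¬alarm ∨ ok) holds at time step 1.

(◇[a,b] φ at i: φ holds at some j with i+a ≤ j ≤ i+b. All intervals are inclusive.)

Check (¬alarm ∨ ok) at each j in [2,2]:
  j=2: false
No position in the window satisfies it → formula fails.

Does not hold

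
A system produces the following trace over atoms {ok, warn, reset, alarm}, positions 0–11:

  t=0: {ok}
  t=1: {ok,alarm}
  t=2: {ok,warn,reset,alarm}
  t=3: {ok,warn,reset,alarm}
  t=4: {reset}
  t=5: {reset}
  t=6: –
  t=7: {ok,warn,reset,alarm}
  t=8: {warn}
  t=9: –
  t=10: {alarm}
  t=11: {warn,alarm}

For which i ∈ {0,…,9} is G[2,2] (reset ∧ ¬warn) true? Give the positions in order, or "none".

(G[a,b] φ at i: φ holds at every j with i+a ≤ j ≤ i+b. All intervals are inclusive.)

2, 3

Evaluate at each i in [0,9]:
  i=0: ✗ (fails at j=2)
  i=1: ✗ (fails at j=3)
  i=2: ✓ (all of [4,4])
  i=3: ✓ (all of [5,5])
  i=4: ✗ (fails at j=6)
  i=5: ✗ (fails at j=7)
  i=6: ✗ (fails at j=8)
  i=7: ✗ (fails at j=9)
  i=8: ✗ (fails at j=10)
  i=9: ✗ (fails at j=11)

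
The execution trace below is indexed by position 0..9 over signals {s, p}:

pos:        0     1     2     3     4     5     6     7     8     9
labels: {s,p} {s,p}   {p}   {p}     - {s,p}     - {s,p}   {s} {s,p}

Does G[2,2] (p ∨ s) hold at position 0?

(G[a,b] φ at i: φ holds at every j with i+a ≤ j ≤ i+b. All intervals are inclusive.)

Yes

Check (p ∨ s) at every j in [2,2]:
  j=2: true
All positions satisfy it → formula holds.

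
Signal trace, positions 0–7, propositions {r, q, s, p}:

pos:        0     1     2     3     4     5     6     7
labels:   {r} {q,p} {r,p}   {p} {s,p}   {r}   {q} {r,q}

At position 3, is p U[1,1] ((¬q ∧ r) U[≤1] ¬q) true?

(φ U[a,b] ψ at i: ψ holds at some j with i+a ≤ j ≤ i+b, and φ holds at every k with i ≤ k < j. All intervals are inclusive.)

Need some j in [4,4] with ((¬q ∧ r) U[≤1] ¬q), and p at every k in [3,j-1].
  j=4: ((¬q ∧ r) U[≤1] ¬q) holds; p holds at every k in [3,3] → satisfied.

Holds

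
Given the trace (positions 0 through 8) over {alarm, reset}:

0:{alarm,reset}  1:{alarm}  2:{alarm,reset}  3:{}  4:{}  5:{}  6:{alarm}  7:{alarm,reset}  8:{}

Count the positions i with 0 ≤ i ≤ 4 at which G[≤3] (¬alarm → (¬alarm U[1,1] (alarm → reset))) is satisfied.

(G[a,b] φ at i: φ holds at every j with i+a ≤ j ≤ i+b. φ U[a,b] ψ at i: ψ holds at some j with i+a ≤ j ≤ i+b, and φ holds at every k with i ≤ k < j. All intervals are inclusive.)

2

Evaluate at each i in [0,4]:
  i=0: ✓ (all of [0,3])
  i=1: ✓ (all of [1,4])
  i=2: ✗ (fails at j=5)
  i=3: ✗ (fails at j=5)
  i=4: ✗ (fails at j=5)
Positions where it holds: {0, 1} → 2.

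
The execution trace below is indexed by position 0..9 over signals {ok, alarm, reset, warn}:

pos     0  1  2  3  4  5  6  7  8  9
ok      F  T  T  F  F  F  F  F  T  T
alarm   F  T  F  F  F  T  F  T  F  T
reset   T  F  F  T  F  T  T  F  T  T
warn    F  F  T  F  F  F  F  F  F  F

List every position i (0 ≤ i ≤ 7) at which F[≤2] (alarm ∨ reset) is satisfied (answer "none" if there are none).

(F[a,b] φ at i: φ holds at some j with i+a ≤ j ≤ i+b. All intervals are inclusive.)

Evaluate at each i in [0,7]:
  i=0: ✓ (witness j=0)
  i=1: ✓ (witness j=1)
  i=2: ✓ (witness j=3)
  i=3: ✓ (witness j=3)
  i=4: ✓ (witness j=5)
  i=5: ✓ (witness j=5)
  i=6: ✓ (witness j=6)
  i=7: ✓ (witness j=7)

0, 1, 2, 3, 4, 5, 6, 7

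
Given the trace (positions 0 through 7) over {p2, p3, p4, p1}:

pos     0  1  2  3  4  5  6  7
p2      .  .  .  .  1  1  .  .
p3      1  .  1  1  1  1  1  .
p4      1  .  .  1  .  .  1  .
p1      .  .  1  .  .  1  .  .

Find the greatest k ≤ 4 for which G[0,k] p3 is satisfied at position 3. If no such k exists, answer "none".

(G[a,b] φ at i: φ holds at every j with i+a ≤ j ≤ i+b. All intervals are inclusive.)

3

p3 must hold from j=3 onward; find where it first fails.
  j=3: holds
  j=4: holds
  j=5: holds
  j=6: holds
  j=7: fails
Holds on [3,6], so largest k = 3.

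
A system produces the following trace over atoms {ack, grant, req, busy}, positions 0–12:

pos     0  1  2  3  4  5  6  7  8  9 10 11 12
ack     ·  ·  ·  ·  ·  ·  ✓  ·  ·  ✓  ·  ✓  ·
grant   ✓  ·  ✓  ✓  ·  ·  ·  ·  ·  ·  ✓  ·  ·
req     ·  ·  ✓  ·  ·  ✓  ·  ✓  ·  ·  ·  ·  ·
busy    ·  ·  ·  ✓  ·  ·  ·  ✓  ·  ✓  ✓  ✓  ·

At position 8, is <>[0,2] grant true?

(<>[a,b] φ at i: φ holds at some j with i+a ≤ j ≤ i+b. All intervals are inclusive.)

Check grant at each j in [8,10]:
  j=8: false
  j=9: false
  j=10: true
Found at j=10 → formula holds.

Yes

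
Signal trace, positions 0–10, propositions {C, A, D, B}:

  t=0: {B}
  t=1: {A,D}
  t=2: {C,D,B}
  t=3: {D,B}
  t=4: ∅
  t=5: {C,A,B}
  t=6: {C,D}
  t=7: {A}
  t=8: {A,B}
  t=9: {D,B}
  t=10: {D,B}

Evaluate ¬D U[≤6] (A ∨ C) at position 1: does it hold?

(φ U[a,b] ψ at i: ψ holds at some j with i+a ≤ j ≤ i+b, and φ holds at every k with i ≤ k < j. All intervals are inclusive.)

Need some j in [1,7] with (A ∨ C), and ¬D at every k in [1,j-1].
  j=1: (A ∨ C) holds; no prefix to check → satisfied.

True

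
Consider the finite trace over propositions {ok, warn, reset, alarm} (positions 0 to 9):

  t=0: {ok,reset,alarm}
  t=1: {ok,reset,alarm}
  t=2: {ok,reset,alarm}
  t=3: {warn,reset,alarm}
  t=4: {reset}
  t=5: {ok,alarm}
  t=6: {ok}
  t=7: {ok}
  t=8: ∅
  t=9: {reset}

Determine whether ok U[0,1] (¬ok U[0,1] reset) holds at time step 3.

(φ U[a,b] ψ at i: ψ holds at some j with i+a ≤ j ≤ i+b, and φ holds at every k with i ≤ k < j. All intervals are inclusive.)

Need some j in [3,4] with (¬ok U[0,1] reset), and ok at every k in [3,j-1].
  j=3: (¬ok U[0,1] reset) holds; no prefix to check → satisfied.

Yes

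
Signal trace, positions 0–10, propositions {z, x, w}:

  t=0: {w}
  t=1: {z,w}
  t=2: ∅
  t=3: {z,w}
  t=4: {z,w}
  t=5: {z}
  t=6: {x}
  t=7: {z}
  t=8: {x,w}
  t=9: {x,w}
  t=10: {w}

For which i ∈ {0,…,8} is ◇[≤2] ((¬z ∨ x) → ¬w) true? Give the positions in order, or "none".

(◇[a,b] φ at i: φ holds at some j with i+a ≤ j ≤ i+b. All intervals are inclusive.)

0, 1, 2, 3, 4, 5, 6, 7

Evaluate at each i in [0,8]:
  i=0: ✓ (witness j=1)
  i=1: ✓ (witness j=1)
  i=2: ✓ (witness j=2)
  i=3: ✓ (witness j=3)
  i=4: ✓ (witness j=4)
  i=5: ✓ (witness j=5)
  i=6: ✓ (witness j=6)
  i=7: ✓ (witness j=7)
  i=8: ✗ (none in [8,10])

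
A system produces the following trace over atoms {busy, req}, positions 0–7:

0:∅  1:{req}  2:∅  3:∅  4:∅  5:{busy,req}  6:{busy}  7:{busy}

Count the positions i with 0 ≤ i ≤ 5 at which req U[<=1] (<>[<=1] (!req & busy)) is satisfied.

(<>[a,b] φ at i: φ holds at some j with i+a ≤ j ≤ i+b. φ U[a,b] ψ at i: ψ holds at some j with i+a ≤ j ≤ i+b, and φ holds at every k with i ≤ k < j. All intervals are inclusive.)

1

Evaluate at each i in [0,5]:
  i=0: ✗ (no rhs in [0,1])
  i=1: ✗ (no rhs in [1,2])
  i=2: ✗ (no rhs in [2,3])
  i=3: ✗ (no rhs in [3,4])
  i=4: ✗ (lhs fails at k=4 before rhs at j=5)
  i=5: ✓ (rhs at j=5)
Positions where it holds: {5} → 1.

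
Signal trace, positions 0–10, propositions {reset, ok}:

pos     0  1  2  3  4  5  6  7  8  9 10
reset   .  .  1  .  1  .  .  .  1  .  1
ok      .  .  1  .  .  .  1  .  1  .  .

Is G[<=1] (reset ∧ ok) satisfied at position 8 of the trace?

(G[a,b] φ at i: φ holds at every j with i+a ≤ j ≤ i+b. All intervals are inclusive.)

Check (reset ∧ ok) at every j in [8,9]:
  j=8: true
  j=9: false
Fails at j=9 → formula fails.

No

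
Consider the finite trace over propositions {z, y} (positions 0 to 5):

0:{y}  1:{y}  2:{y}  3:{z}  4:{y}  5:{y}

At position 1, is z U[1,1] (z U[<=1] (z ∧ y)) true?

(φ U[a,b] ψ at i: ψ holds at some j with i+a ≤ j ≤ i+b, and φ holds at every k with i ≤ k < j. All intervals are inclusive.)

Need some j in [2,2] with (z U[<=1] (z ∧ y)), and z at every k in [1,j-1].
  j=2: (z U[<=1] (z ∧ y)) — fails.
No j in the window works → until fails.

False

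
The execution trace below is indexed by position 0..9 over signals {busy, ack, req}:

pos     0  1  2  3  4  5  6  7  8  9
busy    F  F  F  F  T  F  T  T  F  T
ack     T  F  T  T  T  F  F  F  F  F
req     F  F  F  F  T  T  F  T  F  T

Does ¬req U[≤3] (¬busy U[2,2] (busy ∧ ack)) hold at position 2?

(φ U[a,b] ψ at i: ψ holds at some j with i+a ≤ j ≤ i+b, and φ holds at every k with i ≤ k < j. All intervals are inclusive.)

Yes

Need some j in [2,5] with (¬busy U[2,2] (busy ∧ ack)), and ¬req at every k in [2,j-1].
  j=2: (¬busy U[2,2] (busy ∧ ack)) holds; no prefix to check → satisfied.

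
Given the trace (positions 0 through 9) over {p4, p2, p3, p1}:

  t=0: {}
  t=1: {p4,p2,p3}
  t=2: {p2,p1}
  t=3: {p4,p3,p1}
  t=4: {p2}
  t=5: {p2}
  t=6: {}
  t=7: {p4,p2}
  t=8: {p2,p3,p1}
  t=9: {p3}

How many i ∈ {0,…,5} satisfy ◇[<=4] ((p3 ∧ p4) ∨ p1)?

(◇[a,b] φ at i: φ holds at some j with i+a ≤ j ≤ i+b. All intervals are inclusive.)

Evaluate at each i in [0,5]:
  i=0: ✓ (witness j=1)
  i=1: ✓ (witness j=1)
  i=2: ✓ (witness j=2)
  i=3: ✓ (witness j=3)
  i=4: ✓ (witness j=8)
  i=5: ✓ (witness j=8)
Positions where it holds: {0, 1, 2, 3, 4, 5} → 6.

6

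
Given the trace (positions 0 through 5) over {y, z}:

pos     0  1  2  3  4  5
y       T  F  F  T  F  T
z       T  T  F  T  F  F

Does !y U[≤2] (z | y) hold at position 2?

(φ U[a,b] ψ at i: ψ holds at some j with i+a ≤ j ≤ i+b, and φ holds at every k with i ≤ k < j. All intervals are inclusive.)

Need some j in [2,4] with (z | y), and !y at every k in [2,j-1].
  j=2: (z | y) false.
  j=3: (z | y) holds; !y holds at every k in [2,2] → satisfied.

Holds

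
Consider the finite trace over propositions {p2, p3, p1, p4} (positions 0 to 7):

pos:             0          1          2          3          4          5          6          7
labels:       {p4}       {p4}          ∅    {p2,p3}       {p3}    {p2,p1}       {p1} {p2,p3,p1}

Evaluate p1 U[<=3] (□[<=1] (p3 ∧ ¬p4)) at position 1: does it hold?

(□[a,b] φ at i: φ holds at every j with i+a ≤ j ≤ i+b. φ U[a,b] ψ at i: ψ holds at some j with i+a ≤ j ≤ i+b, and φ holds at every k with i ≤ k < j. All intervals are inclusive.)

False

Need some j in [1,4] with □[<=1] (p3 ∧ ¬p4), and p1 at every k in [1,j-1].
  j=1: □[<=1] (p3 ∧ ¬p4) — fails at 1.
  j=2: □[<=1] (p3 ∧ ¬p4) — fails at 2.
  j=3: □[<=1] (p3 ∧ ¬p4) holds, but p1 fails at k=1 → not this j.
  j=4: □[<=1] (p3 ∧ ¬p4) — fails at 5.
No j in the window works → until fails.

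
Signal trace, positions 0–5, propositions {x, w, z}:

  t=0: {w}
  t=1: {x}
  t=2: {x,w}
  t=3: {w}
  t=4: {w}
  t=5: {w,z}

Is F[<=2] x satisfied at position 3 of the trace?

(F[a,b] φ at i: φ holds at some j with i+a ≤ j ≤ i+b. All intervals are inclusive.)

Does not hold

Check x at each j in [3,5]:
  j=3: false
  j=4: false
  j=5: false
No position in the window satisfies it → formula fails.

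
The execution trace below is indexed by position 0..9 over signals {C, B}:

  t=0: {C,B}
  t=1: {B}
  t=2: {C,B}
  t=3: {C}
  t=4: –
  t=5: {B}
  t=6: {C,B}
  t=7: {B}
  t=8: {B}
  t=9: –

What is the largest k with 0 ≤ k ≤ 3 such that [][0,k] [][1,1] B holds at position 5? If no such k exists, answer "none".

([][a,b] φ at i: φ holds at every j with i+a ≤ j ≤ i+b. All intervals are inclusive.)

2

[][1,1] B must hold from j=5 onward; find where it first fails.
  j=5: holds
  j=6: holds
  j=7: holds
  j=8: fails
Holds on [5,7], so largest k = 2.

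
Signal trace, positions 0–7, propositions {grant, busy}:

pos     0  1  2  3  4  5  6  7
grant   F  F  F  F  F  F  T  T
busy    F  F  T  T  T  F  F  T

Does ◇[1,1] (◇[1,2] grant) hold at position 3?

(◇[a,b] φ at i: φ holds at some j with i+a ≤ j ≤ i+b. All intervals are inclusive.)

Yes

Check ◇[1,2] grant at each j in [4,4]:
  j=4: holds (witness at 6)
Found at j=4 → formula holds.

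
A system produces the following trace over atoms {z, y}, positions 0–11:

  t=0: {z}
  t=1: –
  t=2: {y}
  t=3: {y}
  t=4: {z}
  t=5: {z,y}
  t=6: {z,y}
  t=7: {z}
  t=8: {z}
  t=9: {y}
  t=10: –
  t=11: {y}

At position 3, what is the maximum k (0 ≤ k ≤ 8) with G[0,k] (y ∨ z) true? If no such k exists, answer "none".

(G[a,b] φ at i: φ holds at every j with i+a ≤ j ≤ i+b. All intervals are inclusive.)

(y ∨ z) must hold from j=3 onward; find where it first fails.
  j=3: holds
  j=4: holds
  j=5: holds
  j=6: holds
  j=7: holds
  j=8: holds
  j=9: holds
  j=10: fails
Holds on [3,9], so largest k = 6.

6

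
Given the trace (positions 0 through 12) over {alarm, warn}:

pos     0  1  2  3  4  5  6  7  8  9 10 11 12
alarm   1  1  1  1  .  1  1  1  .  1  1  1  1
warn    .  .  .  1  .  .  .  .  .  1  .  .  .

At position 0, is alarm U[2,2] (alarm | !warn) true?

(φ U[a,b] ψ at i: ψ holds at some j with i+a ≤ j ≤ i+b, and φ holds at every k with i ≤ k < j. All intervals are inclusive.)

Holds

Need some j in [2,2] with (alarm | !warn), and alarm at every k in [0,j-1].
  j=2: (alarm | !warn) holds; alarm holds at every k in [0,1] → satisfied.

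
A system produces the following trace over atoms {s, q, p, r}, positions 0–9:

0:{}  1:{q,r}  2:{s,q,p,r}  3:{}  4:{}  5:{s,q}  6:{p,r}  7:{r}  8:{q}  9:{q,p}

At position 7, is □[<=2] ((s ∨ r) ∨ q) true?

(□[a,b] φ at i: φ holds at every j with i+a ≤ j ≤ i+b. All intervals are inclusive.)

Check ((s ∨ r) ∨ q) at every j in [7,9]:
  j=7: true
  j=8: true
  j=9: true
All positions satisfy it → formula holds.

Holds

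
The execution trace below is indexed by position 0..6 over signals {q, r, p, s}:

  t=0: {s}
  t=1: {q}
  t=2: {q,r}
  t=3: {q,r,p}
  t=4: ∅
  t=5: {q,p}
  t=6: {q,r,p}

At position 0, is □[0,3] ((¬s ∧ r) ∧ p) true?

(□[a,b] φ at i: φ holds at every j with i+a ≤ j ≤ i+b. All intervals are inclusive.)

False

Check ((¬s ∧ r) ∧ p) at every j in [0,3]:
  j=0: false
  j=1: false
  j=2: false
  j=3: true
Fails at j=0 → formula fails.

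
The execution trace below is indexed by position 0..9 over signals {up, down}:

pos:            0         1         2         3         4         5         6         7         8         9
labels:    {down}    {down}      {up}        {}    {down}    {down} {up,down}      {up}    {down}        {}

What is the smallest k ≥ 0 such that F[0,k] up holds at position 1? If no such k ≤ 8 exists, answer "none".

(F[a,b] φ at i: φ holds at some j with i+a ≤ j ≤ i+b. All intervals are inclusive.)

1

Scan j = 1,2,… for up:
  j=1: fails
  j=2: holds
First hit at j=2, so smallest k = 2-1 = 1.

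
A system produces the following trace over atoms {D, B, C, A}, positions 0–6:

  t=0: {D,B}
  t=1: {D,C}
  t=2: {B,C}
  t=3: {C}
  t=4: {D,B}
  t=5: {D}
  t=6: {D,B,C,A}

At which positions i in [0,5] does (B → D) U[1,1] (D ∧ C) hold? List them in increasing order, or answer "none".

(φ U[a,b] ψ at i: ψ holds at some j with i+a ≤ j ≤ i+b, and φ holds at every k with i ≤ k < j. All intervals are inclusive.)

0, 5

Evaluate at each i in [0,5]:
  i=0: ✓ (rhs at j=1; lhs holds on [0,0])
  i=1: ✗ (no rhs in [2,2])
  i=2: ✗ (no rhs in [3,3])
  i=3: ✗ (no rhs in [4,4])
  i=4: ✗ (no rhs in [5,5])
  i=5: ✓ (rhs at j=6; lhs holds on [5,5])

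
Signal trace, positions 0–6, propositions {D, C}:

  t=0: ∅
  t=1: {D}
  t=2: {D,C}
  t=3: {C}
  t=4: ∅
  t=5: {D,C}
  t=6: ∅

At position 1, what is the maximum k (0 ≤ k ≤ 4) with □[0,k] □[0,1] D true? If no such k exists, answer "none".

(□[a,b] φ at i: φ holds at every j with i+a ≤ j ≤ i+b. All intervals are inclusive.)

0

□[0,1] D must hold from j=1 onward; find where it first fails.
  j=1: holds
  j=2: fails
Holds on [1,1], so largest k = 0.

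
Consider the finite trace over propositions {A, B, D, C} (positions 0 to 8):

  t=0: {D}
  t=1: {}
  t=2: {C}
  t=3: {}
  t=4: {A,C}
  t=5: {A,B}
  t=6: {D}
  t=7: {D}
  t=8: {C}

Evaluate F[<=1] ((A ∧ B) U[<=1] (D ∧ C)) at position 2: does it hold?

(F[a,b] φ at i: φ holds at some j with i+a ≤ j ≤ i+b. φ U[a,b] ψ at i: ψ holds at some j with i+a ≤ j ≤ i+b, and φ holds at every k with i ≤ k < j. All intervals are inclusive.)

Does not hold

Check ((A ∧ B) U[<=1] (D ∧ C)) at each j in [2,3]:
  j=2: fails
  j=3: fails
No position in the window satisfies it → formula fails.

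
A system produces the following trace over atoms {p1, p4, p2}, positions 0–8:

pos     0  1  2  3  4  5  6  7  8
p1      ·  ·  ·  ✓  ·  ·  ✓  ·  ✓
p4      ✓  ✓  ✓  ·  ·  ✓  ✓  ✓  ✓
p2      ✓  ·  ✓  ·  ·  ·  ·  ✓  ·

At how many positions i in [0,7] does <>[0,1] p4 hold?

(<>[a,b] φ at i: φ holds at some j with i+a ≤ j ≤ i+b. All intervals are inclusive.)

Evaluate at each i in [0,7]:
  i=0: ✓ (witness j=0)
  i=1: ✓ (witness j=1)
  i=2: ✓ (witness j=2)
  i=3: ✗ (none in [3,4])
  i=4: ✓ (witness j=5)
  i=5: ✓ (witness j=5)
  i=6: ✓ (witness j=6)
  i=7: ✓ (witness j=7)
Positions where it holds: {0, 1, 2, 4, 5, 6, 7} → 7.

7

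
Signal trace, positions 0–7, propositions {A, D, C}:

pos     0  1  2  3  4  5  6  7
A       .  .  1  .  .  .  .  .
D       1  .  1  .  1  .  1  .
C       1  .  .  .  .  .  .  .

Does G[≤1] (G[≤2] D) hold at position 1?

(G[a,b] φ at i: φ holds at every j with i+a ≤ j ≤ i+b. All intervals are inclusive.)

Check G[≤2] D at every j in [1,2]:
  j=1: fails at 1
  j=2: fails at 3
Fails at j=1 → formula fails.

Does not hold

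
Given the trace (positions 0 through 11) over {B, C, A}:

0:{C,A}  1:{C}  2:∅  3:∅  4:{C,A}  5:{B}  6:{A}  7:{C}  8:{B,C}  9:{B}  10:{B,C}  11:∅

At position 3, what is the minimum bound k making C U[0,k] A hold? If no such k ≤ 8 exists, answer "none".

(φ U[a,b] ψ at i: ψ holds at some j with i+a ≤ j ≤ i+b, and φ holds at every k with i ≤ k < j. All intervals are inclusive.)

none

Need earliest j ≥ 3 with A, and C at every k in [3,j-1].
  j=3: rhs fails.
  j=4: rhs holds but lhs fails at k=3.
  j=5: rhs fails.
  j=6: rhs holds but lhs fails at k=3.
  j=7: rhs fails.
  j=8: rhs fails.
  j=9: rhs fails.
  j=10: rhs fails.
  j=11: rhs fails.
No witness within the range → none.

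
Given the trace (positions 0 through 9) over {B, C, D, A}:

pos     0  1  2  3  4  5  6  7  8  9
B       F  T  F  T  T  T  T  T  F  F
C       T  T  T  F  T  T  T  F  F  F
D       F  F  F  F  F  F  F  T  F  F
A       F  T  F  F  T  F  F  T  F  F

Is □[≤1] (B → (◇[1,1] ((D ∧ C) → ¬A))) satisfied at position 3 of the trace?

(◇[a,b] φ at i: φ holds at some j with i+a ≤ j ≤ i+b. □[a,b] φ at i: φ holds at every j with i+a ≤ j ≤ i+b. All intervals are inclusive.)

Holds

Check (B → (◇[1,1] ((D ∧ C) → ¬A))) at every j in [3,4]:
  j=3: antecedent true; consequent holds (witness at 4) → ✓
  j=4: antecedent true; consequent holds (witness at 5) → ✓
All positions satisfy it → formula holds.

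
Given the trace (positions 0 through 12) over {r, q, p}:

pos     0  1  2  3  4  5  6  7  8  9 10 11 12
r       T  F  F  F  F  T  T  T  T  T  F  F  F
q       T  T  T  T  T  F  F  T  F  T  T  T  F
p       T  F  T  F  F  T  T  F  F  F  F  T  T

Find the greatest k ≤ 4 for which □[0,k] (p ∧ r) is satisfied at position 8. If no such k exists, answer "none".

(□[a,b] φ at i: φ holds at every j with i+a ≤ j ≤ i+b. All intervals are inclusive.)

(p ∧ r) must hold from j=8 onward; find where it first fails.
  j=8: fails → no k works.

none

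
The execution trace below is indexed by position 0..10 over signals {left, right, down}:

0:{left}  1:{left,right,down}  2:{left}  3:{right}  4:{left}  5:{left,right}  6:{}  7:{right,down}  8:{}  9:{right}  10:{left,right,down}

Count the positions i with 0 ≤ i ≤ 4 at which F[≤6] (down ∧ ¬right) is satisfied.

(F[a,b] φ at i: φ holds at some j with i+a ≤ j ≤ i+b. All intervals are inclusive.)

0

Evaluate at each i in [0,4]:
  i=0: ✗ (none in [0,6])
  i=1: ✗ (none in [1,7])
  i=2: ✗ (none in [2,8])
  i=3: ✗ (none in [3,9])
  i=4: ✗ (none in [4,10])
Positions where it holds: {} → 0.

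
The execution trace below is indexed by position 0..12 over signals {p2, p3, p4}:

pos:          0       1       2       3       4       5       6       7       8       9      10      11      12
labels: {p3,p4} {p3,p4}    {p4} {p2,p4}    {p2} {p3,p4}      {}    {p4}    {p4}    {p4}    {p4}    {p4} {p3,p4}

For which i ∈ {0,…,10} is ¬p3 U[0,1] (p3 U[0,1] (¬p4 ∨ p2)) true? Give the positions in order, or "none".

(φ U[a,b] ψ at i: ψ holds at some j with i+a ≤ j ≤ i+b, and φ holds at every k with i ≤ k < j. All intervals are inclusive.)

Evaluate at each i in [0,10]:
  i=0: ✗ (no rhs in [0,1])
  i=1: ✗ (no rhs in [1,2])
  i=2: ✓ (rhs at j=3; lhs holds on [2,2])
  i=3: ✓ (rhs at j=3)
  i=4: ✓ (rhs at j=4)
  i=5: ✓ (rhs at j=5)
  i=6: ✓ (rhs at j=6)
  i=7: ✗ (no rhs in [7,8])
  i=8: ✗ (no rhs in [8,9])
  i=9: ✗ (no rhs in [9,10])
  i=10: ✗ (no rhs in [10,11])

2, 3, 4, 5, 6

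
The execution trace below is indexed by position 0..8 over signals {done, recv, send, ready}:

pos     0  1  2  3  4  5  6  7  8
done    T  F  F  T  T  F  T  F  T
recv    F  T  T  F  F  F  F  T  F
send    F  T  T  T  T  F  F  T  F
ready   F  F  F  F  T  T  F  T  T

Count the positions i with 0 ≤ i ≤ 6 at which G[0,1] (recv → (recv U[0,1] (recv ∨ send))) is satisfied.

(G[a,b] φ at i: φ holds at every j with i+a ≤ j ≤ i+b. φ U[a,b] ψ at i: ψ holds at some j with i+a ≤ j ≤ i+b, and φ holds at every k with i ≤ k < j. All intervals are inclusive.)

7

Evaluate at each i in [0,6]:
  i=0: ✓ (all of [0,1])
  i=1: ✓ (all of [1,2])
  i=2: ✓ (all of [2,3])
  i=3: ✓ (all of [3,4])
  i=4: ✓ (all of [4,5])
  i=5: ✓ (all of [5,6])
  i=6: ✓ (all of [6,7])
Positions where it holds: {0, 1, 2, 3, 4, 5, 6} → 7.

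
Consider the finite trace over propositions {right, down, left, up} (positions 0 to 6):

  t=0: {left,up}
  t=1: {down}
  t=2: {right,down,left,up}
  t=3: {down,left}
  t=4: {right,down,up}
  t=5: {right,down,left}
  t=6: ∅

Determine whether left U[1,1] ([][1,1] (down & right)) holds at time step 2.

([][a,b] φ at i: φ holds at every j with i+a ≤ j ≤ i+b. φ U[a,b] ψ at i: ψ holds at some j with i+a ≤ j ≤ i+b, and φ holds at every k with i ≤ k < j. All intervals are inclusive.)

Yes

Need some j in [3,3] with [][1,1] (down & right), and left at every k in [2,j-1].
  j=3: [][1,1] (down & right) holds; left holds at every k in [2,2] → satisfied.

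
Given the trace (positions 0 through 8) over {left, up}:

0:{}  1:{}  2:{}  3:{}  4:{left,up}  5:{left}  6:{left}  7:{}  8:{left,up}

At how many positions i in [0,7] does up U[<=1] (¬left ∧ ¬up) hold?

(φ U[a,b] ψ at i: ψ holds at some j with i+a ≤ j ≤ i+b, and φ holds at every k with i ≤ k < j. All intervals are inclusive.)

Evaluate at each i in [0,7]:
  i=0: ✓ (rhs at j=0)
  i=1: ✓ (rhs at j=1)
  i=2: ✓ (rhs at j=2)
  i=3: ✓ (rhs at j=3)
  i=4: ✗ (no rhs in [4,5])
  i=5: ✗ (no rhs in [5,6])
  i=6: ✗ (lhs fails at k=6 before rhs at j=7)
  i=7: ✓ (rhs at j=7)
Positions where it holds: {0, 1, 2, 3, 7} → 5.

5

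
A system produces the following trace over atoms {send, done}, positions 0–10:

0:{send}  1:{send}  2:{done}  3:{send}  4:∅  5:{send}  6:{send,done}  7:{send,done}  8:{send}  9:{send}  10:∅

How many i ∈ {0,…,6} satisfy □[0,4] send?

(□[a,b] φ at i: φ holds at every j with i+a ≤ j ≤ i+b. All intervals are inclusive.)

1

Evaluate at each i in [0,6]:
  i=0: ✗ (fails at j=2)
  i=1: ✗ (fails at j=2)
  i=2: ✗ (fails at j=2)
  i=3: ✗ (fails at j=4)
  i=4: ✗ (fails at j=4)
  i=5: ✓ (all of [5,9])
  i=6: ✗ (fails at j=10)
Positions where it holds: {5} → 1.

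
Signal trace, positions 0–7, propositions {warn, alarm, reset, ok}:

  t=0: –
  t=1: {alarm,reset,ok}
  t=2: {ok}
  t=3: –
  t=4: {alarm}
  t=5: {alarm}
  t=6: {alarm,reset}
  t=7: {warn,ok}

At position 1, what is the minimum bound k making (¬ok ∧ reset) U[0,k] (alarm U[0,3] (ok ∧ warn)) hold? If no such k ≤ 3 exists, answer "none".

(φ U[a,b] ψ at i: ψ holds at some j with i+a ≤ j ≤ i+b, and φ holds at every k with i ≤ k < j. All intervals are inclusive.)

Need earliest j ≥ 1 with (alarm U[0,3] (ok ∧ warn)), and (¬ok ∧ reset) at every k in [1,j-1].
  j=1: rhs fails.
  j=2: rhs fails.
  j=3: rhs fails.
  j=4: rhs holds but lhs fails at k=1.
No witness within the range → none.

none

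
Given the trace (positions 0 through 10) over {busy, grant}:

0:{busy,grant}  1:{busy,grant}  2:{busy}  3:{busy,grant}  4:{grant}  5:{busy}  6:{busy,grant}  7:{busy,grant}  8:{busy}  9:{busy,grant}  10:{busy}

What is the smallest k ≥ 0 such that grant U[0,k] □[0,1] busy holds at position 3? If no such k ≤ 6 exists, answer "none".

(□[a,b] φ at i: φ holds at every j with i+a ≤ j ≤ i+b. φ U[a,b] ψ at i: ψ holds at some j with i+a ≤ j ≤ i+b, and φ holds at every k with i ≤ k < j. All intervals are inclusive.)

Need earliest j ≥ 3 with □[0,1] busy, and grant at every k in [3,j-1].
  j=3: rhs fails.
  j=4: rhs fails.
  j=5: rhs holds; lhs holds on [3,4]. k = 2.

2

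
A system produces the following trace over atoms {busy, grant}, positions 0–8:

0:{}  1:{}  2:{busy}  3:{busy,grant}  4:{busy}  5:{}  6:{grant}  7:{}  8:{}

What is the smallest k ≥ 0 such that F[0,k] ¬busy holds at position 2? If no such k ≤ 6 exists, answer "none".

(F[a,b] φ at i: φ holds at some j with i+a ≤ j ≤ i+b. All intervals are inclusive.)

Scan j = 2,3,… for ¬busy:
  j=2: fails
  j=3: fails
  j=4: fails
  j=5: holds
First hit at j=5, so smallest k = 5-2 = 3.

3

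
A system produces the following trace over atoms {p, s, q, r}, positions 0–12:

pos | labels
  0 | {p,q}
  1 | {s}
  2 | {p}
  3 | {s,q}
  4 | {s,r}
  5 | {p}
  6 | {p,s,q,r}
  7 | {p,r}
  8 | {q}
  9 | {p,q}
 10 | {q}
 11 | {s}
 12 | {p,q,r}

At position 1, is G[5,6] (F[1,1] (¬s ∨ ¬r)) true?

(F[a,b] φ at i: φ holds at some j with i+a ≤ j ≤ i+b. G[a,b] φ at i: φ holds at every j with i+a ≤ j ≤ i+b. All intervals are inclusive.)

Check F[1,1] (¬s ∨ ¬r) at every j in [6,7]:
  j=6: holds (witness at 7)
  j=7: holds (witness at 8)
All positions satisfy it → formula holds.

True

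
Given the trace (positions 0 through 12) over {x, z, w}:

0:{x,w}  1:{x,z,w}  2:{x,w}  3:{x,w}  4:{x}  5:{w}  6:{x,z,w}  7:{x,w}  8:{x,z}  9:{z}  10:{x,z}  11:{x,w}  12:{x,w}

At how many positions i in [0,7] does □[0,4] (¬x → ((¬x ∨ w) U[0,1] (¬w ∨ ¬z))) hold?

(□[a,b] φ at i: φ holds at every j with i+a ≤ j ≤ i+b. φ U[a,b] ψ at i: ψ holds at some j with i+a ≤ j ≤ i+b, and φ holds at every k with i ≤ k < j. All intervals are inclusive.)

8

Evaluate at each i in [0,7]:
  i=0: ✓ (all of [0,4])
  i=1: ✓ (all of [1,5])
  i=2: ✓ (all of [2,6])
  i=3: ✓ (all of [3,7])
  i=4: ✓ (all of [4,8])
  i=5: ✓ (all of [5,9])
  i=6: ✓ (all of [6,10])
  i=7: ✓ (all of [7,11])
Positions where it holds: {0, 1, 2, 3, 4, 5, 6, 7} → 8.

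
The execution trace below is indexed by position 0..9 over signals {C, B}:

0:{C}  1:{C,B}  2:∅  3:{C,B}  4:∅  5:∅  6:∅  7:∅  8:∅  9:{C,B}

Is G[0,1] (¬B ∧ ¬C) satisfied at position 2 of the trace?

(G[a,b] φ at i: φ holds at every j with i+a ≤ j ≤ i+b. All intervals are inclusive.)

Check (¬B ∧ ¬C) at every j in [2,3]:
  j=2: true
  j=3: false
Fails at j=3 → formula fails.

False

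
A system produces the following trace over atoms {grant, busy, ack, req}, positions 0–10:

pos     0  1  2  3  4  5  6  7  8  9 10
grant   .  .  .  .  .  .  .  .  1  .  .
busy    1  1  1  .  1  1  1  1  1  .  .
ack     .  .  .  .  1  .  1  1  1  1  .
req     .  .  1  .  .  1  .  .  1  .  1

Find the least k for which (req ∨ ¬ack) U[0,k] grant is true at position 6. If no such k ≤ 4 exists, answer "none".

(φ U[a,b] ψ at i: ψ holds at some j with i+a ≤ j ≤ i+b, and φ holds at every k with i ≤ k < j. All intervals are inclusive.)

none

Need earliest j ≥ 6 with grant, and (req ∨ ¬ack) at every k in [6,j-1].
  j=6: rhs fails.
  j=7: rhs fails.
  j=8: rhs holds but lhs fails at k=6.
  j=9: rhs fails.
  j=10: rhs fails.
No witness within the range → none.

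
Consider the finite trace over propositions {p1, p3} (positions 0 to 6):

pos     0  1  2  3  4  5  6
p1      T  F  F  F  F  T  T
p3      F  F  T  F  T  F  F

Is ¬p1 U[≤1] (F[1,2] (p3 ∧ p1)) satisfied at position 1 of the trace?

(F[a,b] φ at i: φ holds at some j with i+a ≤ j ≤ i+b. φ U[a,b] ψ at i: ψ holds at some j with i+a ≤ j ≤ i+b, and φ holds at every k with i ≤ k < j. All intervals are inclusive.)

False

Need some j in [1,2] with F[1,2] (p3 ∧ p1), and ¬p1 at every k in [1,j-1].
  j=1: F[1,2] (p3 ∧ p1) — fails (none in [2,3]).
  j=2: F[1,2] (p3 ∧ p1) — fails (none in [3,4]).
No j in the window works → until fails.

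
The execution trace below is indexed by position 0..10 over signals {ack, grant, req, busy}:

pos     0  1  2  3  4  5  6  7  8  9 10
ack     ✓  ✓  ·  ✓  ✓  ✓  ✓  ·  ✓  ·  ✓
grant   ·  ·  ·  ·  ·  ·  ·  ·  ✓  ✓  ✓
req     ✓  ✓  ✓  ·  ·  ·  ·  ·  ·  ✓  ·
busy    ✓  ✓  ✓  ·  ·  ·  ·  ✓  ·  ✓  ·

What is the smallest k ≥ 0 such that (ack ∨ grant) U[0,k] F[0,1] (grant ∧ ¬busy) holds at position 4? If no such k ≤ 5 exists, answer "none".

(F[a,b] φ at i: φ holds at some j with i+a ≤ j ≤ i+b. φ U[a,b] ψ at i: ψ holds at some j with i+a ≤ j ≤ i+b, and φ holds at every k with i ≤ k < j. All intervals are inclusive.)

3

Need earliest j ≥ 4 with F[0,1] (grant ∧ ¬busy), and (ack ∨ grant) at every k in [4,j-1].
  j=4: rhs fails.
  j=5: rhs fails.
  j=6: rhs fails.
  j=7: rhs holds; lhs holds on [4,6]. k = 3.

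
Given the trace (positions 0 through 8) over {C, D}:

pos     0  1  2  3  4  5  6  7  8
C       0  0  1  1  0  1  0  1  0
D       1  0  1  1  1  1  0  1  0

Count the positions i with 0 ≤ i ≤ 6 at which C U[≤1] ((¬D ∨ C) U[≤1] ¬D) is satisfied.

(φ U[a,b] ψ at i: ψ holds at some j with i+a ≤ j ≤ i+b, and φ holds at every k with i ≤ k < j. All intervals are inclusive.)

3

Evaluate at each i in [0,6]:
  i=0: ✗ (lhs fails at k=0 before rhs at j=1)
  i=1: ✓ (rhs at j=1)
  i=2: ✗ (no rhs in [2,3])
  i=3: ✗ (no rhs in [3,4])
  i=4: ✗ (lhs fails at k=4 before rhs at j=5)
  i=5: ✓ (rhs at j=5)
  i=6: ✓ (rhs at j=6)
Positions where it holds: {1, 5, 6} → 3.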